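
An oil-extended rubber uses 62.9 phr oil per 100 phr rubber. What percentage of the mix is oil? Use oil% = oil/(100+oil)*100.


Oil % = oil / (100 + oil) * 100
= 62.9 / (100 + 62.9) * 100
= 62.9 / 162.9 * 100
= 38.61%

38.61%


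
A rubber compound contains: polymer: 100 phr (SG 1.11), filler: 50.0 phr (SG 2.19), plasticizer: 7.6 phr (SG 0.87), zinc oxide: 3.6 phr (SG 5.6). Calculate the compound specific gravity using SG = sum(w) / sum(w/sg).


Sum of weights = 161.2
Volume contributions:
  polymer: 100/1.11 = 90.0901
  filler: 50.0/2.19 = 22.8311
  plasticizer: 7.6/0.87 = 8.7356
  zinc oxide: 3.6/5.6 = 0.6429
Sum of volumes = 122.2996
SG = 161.2 / 122.2996 = 1.318

SG = 1.318


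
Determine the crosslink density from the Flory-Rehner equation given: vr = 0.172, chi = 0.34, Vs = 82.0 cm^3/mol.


ln(1 - vr) = ln(1 - 0.172) = -0.1887
Numerator = -((-0.1887) + 0.172 + 0.34 * 0.172^2) = 0.0067
Denominator = 82.0 * (0.172^(1/3) - 0.172/2) = 38.5506
nu = 0.0067 / 38.5506 = 1.7337e-04 mol/cm^3

1.7337e-04 mol/cm^3


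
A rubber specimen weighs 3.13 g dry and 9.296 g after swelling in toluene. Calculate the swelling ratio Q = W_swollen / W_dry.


Q = W_swollen / W_dry
Q = 9.296 / 3.13
Q = 2.97

Q = 2.97


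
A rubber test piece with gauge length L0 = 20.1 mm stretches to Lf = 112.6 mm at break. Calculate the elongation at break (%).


Elongation = (Lf - L0) / L0 * 100
= (112.6 - 20.1) / 20.1 * 100
= 92.5 / 20.1 * 100
= 460.2%

460.2%


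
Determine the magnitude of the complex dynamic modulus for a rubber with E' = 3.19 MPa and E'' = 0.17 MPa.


|E*| = sqrt(E'^2 + E''^2)
= sqrt(3.19^2 + 0.17^2)
= sqrt(10.1761 + 0.0289)
= 3.195 MPa

3.195 MPa


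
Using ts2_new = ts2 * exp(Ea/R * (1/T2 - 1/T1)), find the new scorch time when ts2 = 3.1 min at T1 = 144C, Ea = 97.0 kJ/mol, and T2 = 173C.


Convert temperatures: T1 = 144 + 273.15 = 417.15 K, T2 = 173 + 273.15 = 446.15 K
ts2_new = 3.1 * exp(97000 / 8.314 * (1/446.15 - 1/417.15))
1/T2 - 1/T1 = -1.5582e-04
ts2_new = 0.5 min

0.5 min


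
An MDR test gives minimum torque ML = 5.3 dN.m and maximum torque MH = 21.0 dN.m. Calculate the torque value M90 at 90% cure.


M90 = ML + 0.9 * (MH - ML)
M90 = 5.3 + 0.9 * (21.0 - 5.3)
M90 = 5.3 + 0.9 * 15.7
M90 = 19.43 dN.m

19.43 dN.m


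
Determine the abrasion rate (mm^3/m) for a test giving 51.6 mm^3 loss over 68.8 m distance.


Rate = volume_loss / distance
= 51.6 / 68.8
= 0.75 mm^3/m

0.75 mm^3/m


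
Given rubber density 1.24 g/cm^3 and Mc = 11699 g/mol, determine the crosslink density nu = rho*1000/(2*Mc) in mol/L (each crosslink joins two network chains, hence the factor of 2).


nu = rho * 1000 / (2 * Mc)
nu = 1.24 * 1000 / (2 * 11699)
nu = 1240.0 / 23398
nu = 0.0530 mol/L

0.0530 mol/L


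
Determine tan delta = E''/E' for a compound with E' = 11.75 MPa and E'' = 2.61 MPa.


tan delta = E'' / E'
= 2.61 / 11.75
= 0.2221

tan delta = 0.2221


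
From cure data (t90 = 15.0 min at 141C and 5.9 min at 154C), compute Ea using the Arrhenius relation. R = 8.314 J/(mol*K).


T1 = 414.15 K, T2 = 427.15 K
1/T1 - 1/T2 = 7.3486e-05
ln(t1/t2) = ln(15.0/5.9) = 0.9331
Ea = 8.314 * 0.9331 / 7.3486e-05 = 105567.9123 J/mol
Ea = 105.57 kJ/mol

105.57 kJ/mol


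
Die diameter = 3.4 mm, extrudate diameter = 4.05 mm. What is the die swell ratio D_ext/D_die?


Die swell ratio = D_extrudate / D_die
= 4.05 / 3.4
= 1.191

Die swell = 1.191


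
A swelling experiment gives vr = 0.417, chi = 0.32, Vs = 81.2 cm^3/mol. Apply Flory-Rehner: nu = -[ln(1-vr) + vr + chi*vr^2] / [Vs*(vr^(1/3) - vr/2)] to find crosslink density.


ln(1 - vr) = ln(1 - 0.417) = -0.5396
Numerator = -((-0.5396) + 0.417 + 0.32 * 0.417^2) = 0.0669
Denominator = 81.2 * (0.417^(1/3) - 0.417/2) = 43.7343
nu = 0.0669 / 43.7343 = 0.0015 mol/cm^3

0.0015 mol/cm^3


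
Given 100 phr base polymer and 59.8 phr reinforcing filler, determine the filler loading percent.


Filler % = filler / (rubber + filler) * 100
= 59.8 / (100 + 59.8) * 100
= 59.8 / 159.8 * 100
= 37.42%

37.42%


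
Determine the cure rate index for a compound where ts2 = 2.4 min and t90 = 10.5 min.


CRI = 100 / (t90 - ts2)
= 100 / (10.5 - 2.4)
= 100 / 8.1
= 12.35 min^-1

12.35 min^-1


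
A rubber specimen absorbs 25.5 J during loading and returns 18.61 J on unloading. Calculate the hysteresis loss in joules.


Hysteresis loss = loading - unloading
= 25.5 - 18.61
= 6.89 J

6.89 J


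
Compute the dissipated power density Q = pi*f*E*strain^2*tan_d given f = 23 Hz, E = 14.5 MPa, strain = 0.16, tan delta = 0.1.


Q = pi * f * E * strain^2 * tan_d
= pi * 23 * 14.5 * 0.16^2 * 0.1
= pi * 23 * 14.5 * 0.0256 * 0.1
= 2.6822

Q = 2.6822


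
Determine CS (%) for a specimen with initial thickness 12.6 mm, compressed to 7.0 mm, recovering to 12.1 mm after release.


CS = (t0 - recovered) / (t0 - ts) * 100
= (12.6 - 12.1) / (12.6 - 7.0) * 100
= 0.5 / 5.6 * 100
= 8.9%

8.9%


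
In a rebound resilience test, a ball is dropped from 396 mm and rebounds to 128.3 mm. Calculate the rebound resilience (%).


Resilience = h_rebound / h_drop * 100
= 128.3 / 396 * 100
= 32.4%

32.4%


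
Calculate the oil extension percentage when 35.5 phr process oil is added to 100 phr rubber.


Oil % = oil / (100 + oil) * 100
= 35.5 / (100 + 35.5) * 100
= 35.5 / 135.5 * 100
= 26.2%

26.2%


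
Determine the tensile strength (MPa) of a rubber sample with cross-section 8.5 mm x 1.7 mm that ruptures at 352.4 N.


Area = width * thickness = 8.5 * 1.7 = 14.45 mm^2
TS = force / area = 352.4 / 14.45 = 24.39 MPa

24.39 MPa


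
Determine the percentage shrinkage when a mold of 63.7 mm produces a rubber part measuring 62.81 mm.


Shrinkage = (mold - part) / mold * 100
= (63.7 - 62.81) / 63.7 * 100
= 0.89 / 63.7 * 100
= 1.4%

1.4%


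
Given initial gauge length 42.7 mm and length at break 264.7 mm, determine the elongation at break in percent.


Elongation = (Lf - L0) / L0 * 100
= (264.7 - 42.7) / 42.7 * 100
= 222.0 / 42.7 * 100
= 519.9%

519.9%


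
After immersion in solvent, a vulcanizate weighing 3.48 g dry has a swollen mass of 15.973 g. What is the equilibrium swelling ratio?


Q = W_swollen / W_dry
Q = 15.973 / 3.48
Q = 4.59

Q = 4.59


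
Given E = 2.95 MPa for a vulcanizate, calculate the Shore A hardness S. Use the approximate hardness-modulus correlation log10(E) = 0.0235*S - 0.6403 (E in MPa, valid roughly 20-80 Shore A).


log10(E) = 0.0235*S - 0.6403  =>  S = (log10(E) + 0.6403) / 0.0235
log10(2.95) = 0.469822
S = (0.469822 + 0.6403) / 0.0235 = 1.110122 / 0.0235
S = 47.2

Shore A = 47.2


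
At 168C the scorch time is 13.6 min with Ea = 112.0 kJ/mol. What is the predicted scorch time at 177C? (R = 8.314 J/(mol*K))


Convert temperatures: T1 = 168 + 273.15 = 441.15 K, T2 = 177 + 273.15 = 450.15 K
ts2_new = 13.6 * exp(112000 / 8.314 * (1/450.15 - 1/441.15))
1/T2 - 1/T1 = -4.5321e-05
ts2_new = 7.39 min

7.39 min


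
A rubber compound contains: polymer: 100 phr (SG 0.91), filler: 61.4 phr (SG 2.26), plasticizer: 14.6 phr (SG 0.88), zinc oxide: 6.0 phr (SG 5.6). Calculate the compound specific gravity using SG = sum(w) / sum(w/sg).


Sum of weights = 182.0
Volume contributions:
  polymer: 100/0.91 = 109.8901
  filler: 61.4/2.26 = 27.1681
  plasticizer: 14.6/0.88 = 16.5909
  zinc oxide: 6.0/5.6 = 1.0714
Sum of volumes = 154.7206
SG = 182.0 / 154.7206 = 1.176

SG = 1.176


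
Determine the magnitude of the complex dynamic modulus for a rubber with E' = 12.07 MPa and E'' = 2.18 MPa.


|E*| = sqrt(E'^2 + E''^2)
= sqrt(12.07^2 + 2.18^2)
= sqrt(145.6849 + 4.7524)
= 12.265 MPa

12.265 MPa


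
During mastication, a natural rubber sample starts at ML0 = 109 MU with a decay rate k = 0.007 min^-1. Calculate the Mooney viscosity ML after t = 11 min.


ML = ML0 * exp(-k * t)
ML = 109 * exp(-0.007 * 11)
ML = 109 * 0.9259
ML = 100.92 MU

100.92 MU


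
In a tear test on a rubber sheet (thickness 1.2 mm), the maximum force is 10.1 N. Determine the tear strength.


Tear strength = force / thickness
= 10.1 / 1.2
= 8.42 N/mm

8.42 N/mm


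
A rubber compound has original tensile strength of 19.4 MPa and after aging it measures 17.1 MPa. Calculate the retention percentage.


Retention = aged / original * 100
= 17.1 / 19.4 * 100
= 88.1%

88.1%


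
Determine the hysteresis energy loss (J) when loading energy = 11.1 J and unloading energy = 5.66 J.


Hysteresis loss = loading - unloading
= 11.1 - 5.66
= 5.44 J

5.44 J


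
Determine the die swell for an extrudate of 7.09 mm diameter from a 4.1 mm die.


Die swell ratio = D_extrudate / D_die
= 7.09 / 4.1
= 1.729

Die swell = 1.729


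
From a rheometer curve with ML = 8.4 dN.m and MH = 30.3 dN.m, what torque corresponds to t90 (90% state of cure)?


M90 = ML + 0.9 * (MH - ML)
M90 = 8.4 + 0.9 * (30.3 - 8.4)
M90 = 8.4 + 0.9 * 21.9
M90 = 28.11 dN.m

28.11 dN.m


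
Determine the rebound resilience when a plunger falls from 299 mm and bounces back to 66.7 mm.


Resilience = h_rebound / h_drop * 100
= 66.7 / 299 * 100
= 22.3%

22.3%


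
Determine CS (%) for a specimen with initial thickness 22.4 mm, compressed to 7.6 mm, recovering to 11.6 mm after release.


CS = (t0 - recovered) / (t0 - ts) * 100
= (22.4 - 11.6) / (22.4 - 7.6) * 100
= 10.8 / 14.8 * 100
= 73.0%

73.0%


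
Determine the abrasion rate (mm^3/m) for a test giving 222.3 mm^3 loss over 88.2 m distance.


Rate = volume_loss / distance
= 222.3 / 88.2
= 2.52 mm^3/m

2.52 mm^3/m


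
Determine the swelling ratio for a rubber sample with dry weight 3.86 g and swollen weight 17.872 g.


Q = W_swollen / W_dry
Q = 17.872 / 3.86
Q = 4.63

Q = 4.63


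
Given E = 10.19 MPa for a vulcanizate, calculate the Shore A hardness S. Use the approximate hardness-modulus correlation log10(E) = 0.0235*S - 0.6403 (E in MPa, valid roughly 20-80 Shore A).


log10(E) = 0.0235*S - 0.6403  =>  S = (log10(E) + 0.6403) / 0.0235
log10(10.19) = 1.008174
S = (1.008174 + 0.6403) / 0.0235 = 1.648474 / 0.0235
S = 70.1

Shore A = 70.1


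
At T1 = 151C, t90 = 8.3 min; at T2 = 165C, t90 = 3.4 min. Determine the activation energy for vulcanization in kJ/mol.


T1 = 424.15 K, T2 = 438.15 K
1/T1 - 1/T2 = 7.5333e-05
ln(t1/t2) = ln(8.3/3.4) = 0.8925
Ea = 8.314 * 0.8925 / 7.5333e-05 = 98496.9551 J/mol
Ea = 98.5 kJ/mol

98.5 kJ/mol


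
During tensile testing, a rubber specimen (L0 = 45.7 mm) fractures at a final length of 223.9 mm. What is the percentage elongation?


Elongation = (Lf - L0) / L0 * 100
= (223.9 - 45.7) / 45.7 * 100
= 178.2 / 45.7 * 100
= 389.9%

389.9%


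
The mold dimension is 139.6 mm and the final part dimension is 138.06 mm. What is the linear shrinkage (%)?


Shrinkage = (mold - part) / mold * 100
= (139.6 - 138.06) / 139.6 * 100
= 1.54 / 139.6 * 100
= 1.1%

1.1%


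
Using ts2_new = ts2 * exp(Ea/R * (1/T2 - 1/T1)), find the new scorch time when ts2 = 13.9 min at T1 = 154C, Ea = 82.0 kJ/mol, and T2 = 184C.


Convert temperatures: T1 = 154 + 273.15 = 427.15 K, T2 = 184 + 273.15 = 457.15 K
ts2_new = 13.9 * exp(82000 / 8.314 * (1/457.15 - 1/427.15))
1/T2 - 1/T1 = -1.5363e-04
ts2_new = 3.05 min

3.05 min


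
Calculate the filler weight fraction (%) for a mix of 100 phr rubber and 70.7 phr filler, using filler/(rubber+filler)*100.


Filler % = filler / (rubber + filler) * 100
= 70.7 / (100 + 70.7) * 100
= 70.7 / 170.7 * 100
= 41.42%

41.42%


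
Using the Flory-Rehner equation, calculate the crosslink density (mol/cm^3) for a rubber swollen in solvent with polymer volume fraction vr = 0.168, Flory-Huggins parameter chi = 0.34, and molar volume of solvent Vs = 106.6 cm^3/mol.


ln(1 - vr) = ln(1 - 0.168) = -0.1839
Numerator = -((-0.1839) + 0.168 + 0.34 * 0.168^2) = 0.0063
Denominator = 106.6 * (0.168^(1/3) - 0.168/2) = 49.8659
nu = 0.0063 / 49.8659 = 1.2687e-04 mol/cm^3

1.2687e-04 mol/cm^3


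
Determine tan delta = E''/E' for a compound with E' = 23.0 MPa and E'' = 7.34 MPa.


tan delta = E'' / E'
= 7.34 / 23.0
= 0.3191

tan delta = 0.3191


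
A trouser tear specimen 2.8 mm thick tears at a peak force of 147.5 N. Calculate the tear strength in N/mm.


Tear strength = force / thickness
= 147.5 / 2.8
= 52.68 N/mm

52.68 N/mm


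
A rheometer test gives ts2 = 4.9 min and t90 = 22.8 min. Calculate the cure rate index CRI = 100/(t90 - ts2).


CRI = 100 / (t90 - ts2)
= 100 / (22.8 - 4.9)
= 100 / 17.9
= 5.59 min^-1

5.59 min^-1


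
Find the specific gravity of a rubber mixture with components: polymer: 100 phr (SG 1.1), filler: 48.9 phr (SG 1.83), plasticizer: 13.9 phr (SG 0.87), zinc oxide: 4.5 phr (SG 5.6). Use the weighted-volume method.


Sum of weights = 167.3
Volume contributions:
  polymer: 100/1.1 = 90.9091
  filler: 48.9/1.83 = 26.7213
  plasticizer: 13.9/0.87 = 15.9770
  zinc oxide: 4.5/5.6 = 0.8036
Sum of volumes = 134.4110
SG = 167.3 / 134.4110 = 1.245

SG = 1.245


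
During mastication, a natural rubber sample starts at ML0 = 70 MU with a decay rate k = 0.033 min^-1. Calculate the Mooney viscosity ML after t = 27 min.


ML = ML0 * exp(-k * t)
ML = 70 * exp(-0.033 * 27)
ML = 70 * 0.4102
ML = 28.72 MU

28.72 MU


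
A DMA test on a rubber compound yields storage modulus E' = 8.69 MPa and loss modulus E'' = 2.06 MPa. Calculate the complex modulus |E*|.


|E*| = sqrt(E'^2 + E''^2)
= sqrt(8.69^2 + 2.06^2)
= sqrt(75.5161 + 4.2436)
= 8.931 MPa

8.931 MPa


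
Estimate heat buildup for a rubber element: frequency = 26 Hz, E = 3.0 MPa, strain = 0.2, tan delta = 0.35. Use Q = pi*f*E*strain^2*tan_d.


Q = pi * f * E * strain^2 * tan_d
= pi * 26 * 3.0 * 0.2^2 * 0.35
= pi * 26 * 3.0 * 0.0400 * 0.35
= 3.4306

Q = 3.4306


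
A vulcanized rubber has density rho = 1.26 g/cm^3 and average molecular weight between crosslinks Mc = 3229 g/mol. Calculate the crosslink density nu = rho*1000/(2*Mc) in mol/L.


nu = rho * 1000 / (2 * Mc)
nu = 1.26 * 1000 / (2 * 3229)
nu = 1260.0 / 6458
nu = 0.1951 mol/L

0.1951 mol/L


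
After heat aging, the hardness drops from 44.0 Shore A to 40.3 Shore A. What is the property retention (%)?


Retention = aged / original * 100
= 40.3 / 44.0 * 100
= 91.6%

91.6%


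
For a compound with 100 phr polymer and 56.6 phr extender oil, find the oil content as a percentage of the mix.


Oil % = oil / (100 + oil) * 100
= 56.6 / (100 + 56.6) * 100
= 56.6 / 156.6 * 100
= 36.14%

36.14%


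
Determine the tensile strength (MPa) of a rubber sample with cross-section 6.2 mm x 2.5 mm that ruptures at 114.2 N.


Area = width * thickness = 6.2 * 2.5 = 15.5 mm^2
TS = force / area = 114.2 / 15.5 = 7.37 MPa

7.37 MPa


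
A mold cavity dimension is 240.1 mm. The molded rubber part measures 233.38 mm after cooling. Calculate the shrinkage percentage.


Shrinkage = (mold - part) / mold * 100
= (240.1 - 233.38) / 240.1 * 100
= 6.72 / 240.1 * 100
= 2.8%

2.8%


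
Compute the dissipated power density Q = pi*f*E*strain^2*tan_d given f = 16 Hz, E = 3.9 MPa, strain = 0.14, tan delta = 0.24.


Q = pi * f * E * strain^2 * tan_d
= pi * 16 * 3.9 * 0.14^2 * 0.24
= pi * 16 * 3.9 * 0.0196 * 0.24
= 0.9222

Q = 0.9222


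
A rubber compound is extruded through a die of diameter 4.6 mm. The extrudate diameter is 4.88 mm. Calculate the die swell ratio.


Die swell ratio = D_extrudate / D_die
= 4.88 / 4.6
= 1.061

Die swell = 1.061


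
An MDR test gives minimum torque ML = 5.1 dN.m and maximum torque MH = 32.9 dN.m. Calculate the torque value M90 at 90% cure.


M90 = ML + 0.9 * (MH - ML)
M90 = 5.1 + 0.9 * (32.9 - 5.1)
M90 = 5.1 + 0.9 * 27.8
M90 = 30.12 dN.m

30.12 dN.m


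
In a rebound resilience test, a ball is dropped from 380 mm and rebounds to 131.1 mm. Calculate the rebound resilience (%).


Resilience = h_rebound / h_drop * 100
= 131.1 / 380 * 100
= 34.5%

34.5%


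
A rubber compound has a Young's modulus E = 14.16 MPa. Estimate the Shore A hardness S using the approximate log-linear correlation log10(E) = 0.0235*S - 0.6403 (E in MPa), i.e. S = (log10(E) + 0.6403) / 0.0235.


log10(E) = 0.0235*S - 0.6403  =>  S = (log10(E) + 0.6403) / 0.0235
log10(14.16) = 1.151063
S = (1.151063 + 0.6403) / 0.0235 = 1.791363 / 0.0235
S = 76.2

Shore A = 76.2


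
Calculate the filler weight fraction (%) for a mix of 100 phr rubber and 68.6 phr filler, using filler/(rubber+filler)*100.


Filler % = filler / (rubber + filler) * 100
= 68.6 / (100 + 68.6) * 100
= 68.6 / 168.6 * 100
= 40.69%

40.69%


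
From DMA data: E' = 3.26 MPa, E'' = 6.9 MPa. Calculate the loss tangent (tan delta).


tan delta = E'' / E'
= 6.9 / 3.26
= 2.1166

tan delta = 2.1166


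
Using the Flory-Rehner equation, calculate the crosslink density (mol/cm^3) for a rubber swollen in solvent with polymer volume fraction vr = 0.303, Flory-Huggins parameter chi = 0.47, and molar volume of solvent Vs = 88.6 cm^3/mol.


ln(1 - vr) = ln(1 - 0.303) = -0.3610
Numerator = -((-0.3610) + 0.303 + 0.47 * 0.303^2) = 0.0148
Denominator = 88.6 * (0.303^(1/3) - 0.303/2) = 46.0859
nu = 0.0148 / 46.0859 = 3.2157e-04 mol/cm^3

3.2157e-04 mol/cm^3


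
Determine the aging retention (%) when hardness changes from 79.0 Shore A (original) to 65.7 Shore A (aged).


Retention = aged / original * 100
= 65.7 / 79.0 * 100
= 83.2%

83.2%


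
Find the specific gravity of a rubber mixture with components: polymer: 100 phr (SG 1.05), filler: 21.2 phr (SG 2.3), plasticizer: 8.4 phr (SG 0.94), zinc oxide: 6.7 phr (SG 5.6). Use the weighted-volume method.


Sum of weights = 136.3
Volume contributions:
  polymer: 100/1.05 = 95.2381
  filler: 21.2/2.3 = 9.2174
  plasticizer: 8.4/0.94 = 8.9362
  zinc oxide: 6.7/5.6 = 1.1964
Sum of volumes = 114.5881
SG = 136.3 / 114.5881 = 1.189

SG = 1.189


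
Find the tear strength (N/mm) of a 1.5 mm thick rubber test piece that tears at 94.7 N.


Tear strength = force / thickness
= 94.7 / 1.5
= 63.13 N/mm

63.13 N/mm


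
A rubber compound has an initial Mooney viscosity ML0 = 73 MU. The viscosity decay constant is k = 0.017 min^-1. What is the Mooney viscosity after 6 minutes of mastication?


ML = ML0 * exp(-k * t)
ML = 73 * exp(-0.017 * 6)
ML = 73 * 0.9030
ML = 65.92 MU

65.92 MU


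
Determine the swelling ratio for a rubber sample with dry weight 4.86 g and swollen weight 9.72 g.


Q = W_swollen / W_dry
Q = 9.72 / 4.86
Q = 2.0

Q = 2.0


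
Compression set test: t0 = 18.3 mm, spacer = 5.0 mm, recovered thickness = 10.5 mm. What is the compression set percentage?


CS = (t0 - recovered) / (t0 - ts) * 100
= (18.3 - 10.5) / (18.3 - 5.0) * 100
= 7.8 / 13.3 * 100
= 58.6%

58.6%


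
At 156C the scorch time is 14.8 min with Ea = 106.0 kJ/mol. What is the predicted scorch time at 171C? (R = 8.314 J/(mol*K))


Convert temperatures: T1 = 156 + 273.15 = 429.15 K, T2 = 171 + 273.15 = 444.15 K
ts2_new = 14.8 * exp(106000 / 8.314 * (1/444.15 - 1/429.15))
1/T2 - 1/T1 = -7.8696e-05
ts2_new = 5.43 min

5.43 min


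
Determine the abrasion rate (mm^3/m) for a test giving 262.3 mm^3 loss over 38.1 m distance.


Rate = volume_loss / distance
= 262.3 / 38.1
= 6.885 mm^3/m

6.885 mm^3/m


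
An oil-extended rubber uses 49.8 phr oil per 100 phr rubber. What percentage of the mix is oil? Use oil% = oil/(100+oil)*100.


Oil % = oil / (100 + oil) * 100
= 49.8 / (100 + 49.8) * 100
= 49.8 / 149.8 * 100
= 33.24%

33.24%


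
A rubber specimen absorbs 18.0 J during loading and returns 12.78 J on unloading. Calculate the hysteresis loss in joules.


Hysteresis loss = loading - unloading
= 18.0 - 12.78
= 5.22 J

5.22 J


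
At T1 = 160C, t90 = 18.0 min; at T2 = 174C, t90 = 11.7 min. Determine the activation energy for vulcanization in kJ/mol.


T1 = 433.15 K, T2 = 447.15 K
1/T1 - 1/T2 = 7.2283e-05
ln(t1/t2) = ln(18.0/11.7) = 0.4308
Ea = 8.314 * 0.4308 / 7.2283e-05 = 49548.6710 J/mol
Ea = 49.55 kJ/mol

49.55 kJ/mol


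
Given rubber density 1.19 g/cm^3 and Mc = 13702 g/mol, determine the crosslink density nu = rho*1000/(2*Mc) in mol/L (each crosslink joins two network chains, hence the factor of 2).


nu = rho * 1000 / (2 * Mc)
nu = 1.19 * 1000 / (2 * 13702)
nu = 1190.0 / 27404
nu = 0.0434 mol/L

0.0434 mol/L


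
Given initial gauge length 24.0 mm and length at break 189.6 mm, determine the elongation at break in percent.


Elongation = (Lf - L0) / L0 * 100
= (189.6 - 24.0) / 24.0 * 100
= 165.6 / 24.0 * 100
= 690.0%

690.0%


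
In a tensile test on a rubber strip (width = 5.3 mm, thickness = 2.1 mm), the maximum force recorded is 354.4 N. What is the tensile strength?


Area = width * thickness = 5.3 * 2.1 = 11.13 mm^2
TS = force / area = 354.4 / 11.13 = 31.84 MPa

31.84 MPa


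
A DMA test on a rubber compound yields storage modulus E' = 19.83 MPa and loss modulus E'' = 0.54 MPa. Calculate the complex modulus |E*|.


|E*| = sqrt(E'^2 + E''^2)
= sqrt(19.83^2 + 0.54^2)
= sqrt(393.2289 + 0.2916)
= 19.837 MPa

19.837 MPa


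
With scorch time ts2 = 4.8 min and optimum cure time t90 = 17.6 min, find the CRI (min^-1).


CRI = 100 / (t90 - ts2)
= 100 / (17.6 - 4.8)
= 100 / 12.8
= 7.81 min^-1

7.81 min^-1


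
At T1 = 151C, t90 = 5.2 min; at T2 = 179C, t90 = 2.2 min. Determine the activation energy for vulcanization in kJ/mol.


T1 = 424.15 K, T2 = 452.15 K
1/T1 - 1/T2 = 1.4600e-04
ln(t1/t2) = ln(5.2/2.2) = 0.8602
Ea = 8.314 * 0.8602 / 1.4600e-04 = 48983.9804 J/mol
Ea = 48.98 kJ/mol

48.98 kJ/mol


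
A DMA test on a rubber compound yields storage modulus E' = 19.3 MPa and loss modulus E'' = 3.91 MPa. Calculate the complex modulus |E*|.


|E*| = sqrt(E'^2 + E''^2)
= sqrt(19.3^2 + 3.91^2)
= sqrt(372.4900 + 15.2881)
= 19.692 MPa

19.692 MPa


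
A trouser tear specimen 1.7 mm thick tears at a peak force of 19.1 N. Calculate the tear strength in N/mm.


Tear strength = force / thickness
= 19.1 / 1.7
= 11.24 N/mm

11.24 N/mm


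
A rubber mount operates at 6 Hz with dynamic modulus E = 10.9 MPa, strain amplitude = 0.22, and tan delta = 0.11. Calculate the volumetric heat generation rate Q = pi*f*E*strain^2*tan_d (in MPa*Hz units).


Q = pi * f * E * strain^2 * tan_d
= pi * 6 * 10.9 * 0.22^2 * 0.11
= pi * 6 * 10.9 * 0.0484 * 0.11
= 1.0939

Q = 1.0939


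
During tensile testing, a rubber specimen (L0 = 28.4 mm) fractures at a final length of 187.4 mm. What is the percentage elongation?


Elongation = (Lf - L0) / L0 * 100
= (187.4 - 28.4) / 28.4 * 100
= 159.0 / 28.4 * 100
= 559.9%

559.9%


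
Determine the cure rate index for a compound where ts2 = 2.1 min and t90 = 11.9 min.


CRI = 100 / (t90 - ts2)
= 100 / (11.9 - 2.1)
= 100 / 9.8
= 10.2 min^-1

10.2 min^-1


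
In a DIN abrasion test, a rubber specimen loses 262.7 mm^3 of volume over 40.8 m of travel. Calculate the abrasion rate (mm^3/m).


Rate = volume_loss / distance
= 262.7 / 40.8
= 6.439 mm^3/m

6.439 mm^3/m


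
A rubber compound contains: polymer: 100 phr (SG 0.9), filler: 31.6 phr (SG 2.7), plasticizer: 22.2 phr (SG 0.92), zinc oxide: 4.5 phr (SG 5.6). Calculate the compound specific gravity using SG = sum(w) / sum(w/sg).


Sum of weights = 158.3
Volume contributions:
  polymer: 100/0.9 = 111.1111
  filler: 31.6/2.7 = 11.7037
  plasticizer: 22.2/0.92 = 24.1304
  zinc oxide: 4.5/5.6 = 0.8036
Sum of volumes = 147.7488
SG = 158.3 / 147.7488 = 1.071

SG = 1.071


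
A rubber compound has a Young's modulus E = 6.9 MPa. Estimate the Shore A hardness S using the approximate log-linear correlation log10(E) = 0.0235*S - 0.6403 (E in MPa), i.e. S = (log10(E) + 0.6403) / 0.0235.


log10(E) = 0.0235*S - 0.6403  =>  S = (log10(E) + 0.6403) / 0.0235
log10(6.9) = 0.838849
S = (0.838849 + 0.6403) / 0.0235 = 1.479149 / 0.0235
S = 62.9

Shore A = 62.9


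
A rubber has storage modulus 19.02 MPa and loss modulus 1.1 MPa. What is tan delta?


tan delta = E'' / E'
= 1.1 / 19.02
= 0.0578

tan delta = 0.0578


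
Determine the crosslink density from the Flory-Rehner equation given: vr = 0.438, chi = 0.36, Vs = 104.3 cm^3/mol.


ln(1 - vr) = ln(1 - 0.438) = -0.5763
Numerator = -((-0.5763) + 0.438 + 0.36 * 0.438^2) = 0.0692
Denominator = 104.3 * (0.438^(1/3) - 0.438/2) = 56.3675
nu = 0.0692 / 56.3675 = 0.0012 mol/cm^3

0.0012 mol/cm^3


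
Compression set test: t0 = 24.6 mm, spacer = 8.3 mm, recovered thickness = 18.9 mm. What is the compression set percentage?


CS = (t0 - recovered) / (t0 - ts) * 100
= (24.6 - 18.9) / (24.6 - 8.3) * 100
= 5.7 / 16.3 * 100
= 35.0%

35.0%


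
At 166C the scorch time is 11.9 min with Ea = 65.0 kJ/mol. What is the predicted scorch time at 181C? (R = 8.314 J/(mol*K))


Convert temperatures: T1 = 166 + 273.15 = 439.15 K, T2 = 181 + 273.15 = 454.15 K
ts2_new = 11.9 * exp(65000 / 8.314 * (1/454.15 - 1/439.15))
1/T2 - 1/T1 = -7.5211e-05
ts2_new = 6.61 min

6.61 min


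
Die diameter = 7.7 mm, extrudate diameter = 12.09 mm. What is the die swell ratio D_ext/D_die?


Die swell ratio = D_extrudate / D_die
= 12.09 / 7.7
= 1.57

Die swell = 1.57


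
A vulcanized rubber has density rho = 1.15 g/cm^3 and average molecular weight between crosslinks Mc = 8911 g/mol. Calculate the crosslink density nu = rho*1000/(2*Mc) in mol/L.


nu = rho * 1000 / (2 * Mc)
nu = 1.15 * 1000 / (2 * 8911)
nu = 1150.0 / 17822
nu = 0.0645 mol/L

0.0645 mol/L


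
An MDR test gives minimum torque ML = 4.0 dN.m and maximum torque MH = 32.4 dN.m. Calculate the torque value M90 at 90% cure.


M90 = ML + 0.9 * (MH - ML)
M90 = 4.0 + 0.9 * (32.4 - 4.0)
M90 = 4.0 + 0.9 * 28.4
M90 = 29.56 dN.m

29.56 dN.m


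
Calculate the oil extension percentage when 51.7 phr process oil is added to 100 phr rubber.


Oil % = oil / (100 + oil) * 100
= 51.7 / (100 + 51.7) * 100
= 51.7 / 151.7 * 100
= 34.08%

34.08%


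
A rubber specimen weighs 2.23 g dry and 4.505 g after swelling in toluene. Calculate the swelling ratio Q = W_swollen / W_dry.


Q = W_swollen / W_dry
Q = 4.505 / 2.23
Q = 2.02

Q = 2.02


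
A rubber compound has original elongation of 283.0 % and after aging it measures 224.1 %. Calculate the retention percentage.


Retention = aged / original * 100
= 224.1 / 283.0 * 100
= 79.2%

79.2%


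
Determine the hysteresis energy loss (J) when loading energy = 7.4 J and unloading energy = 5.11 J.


Hysteresis loss = loading - unloading
= 7.4 - 5.11
= 2.29 J

2.29 J


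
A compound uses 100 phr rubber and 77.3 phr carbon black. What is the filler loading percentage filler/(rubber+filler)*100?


Filler % = filler / (rubber + filler) * 100
= 77.3 / (100 + 77.3) * 100
= 77.3 / 177.3 * 100
= 43.6%

43.6%


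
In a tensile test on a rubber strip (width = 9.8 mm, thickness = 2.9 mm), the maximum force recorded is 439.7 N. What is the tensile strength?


Area = width * thickness = 9.8 * 2.9 = 28.42 mm^2
TS = force / area = 439.7 / 28.42 = 15.47 MPa

15.47 MPa


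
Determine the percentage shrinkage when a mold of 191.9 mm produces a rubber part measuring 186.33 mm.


Shrinkage = (mold - part) / mold * 100
= (191.9 - 186.33) / 191.9 * 100
= 5.57 / 191.9 * 100
= 2.9%

2.9%


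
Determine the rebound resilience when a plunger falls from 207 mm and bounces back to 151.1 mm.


Resilience = h_rebound / h_drop * 100
= 151.1 / 207 * 100
= 73.0%

73.0%


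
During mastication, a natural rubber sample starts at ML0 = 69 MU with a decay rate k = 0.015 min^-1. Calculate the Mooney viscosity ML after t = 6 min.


ML = ML0 * exp(-k * t)
ML = 69 * exp(-0.015 * 6)
ML = 69 * 0.9139
ML = 63.06 MU

63.06 MU


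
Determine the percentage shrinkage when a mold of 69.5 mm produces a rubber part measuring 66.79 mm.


Shrinkage = (mold - part) / mold * 100
= (69.5 - 66.79) / 69.5 * 100
= 2.71 / 69.5 * 100
= 3.9%

3.9%


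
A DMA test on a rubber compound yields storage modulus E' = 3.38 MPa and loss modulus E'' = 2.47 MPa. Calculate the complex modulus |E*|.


|E*| = sqrt(E'^2 + E''^2)
= sqrt(3.38^2 + 2.47^2)
= sqrt(11.4244 + 6.1009)
= 4.186 MPa

4.186 MPa


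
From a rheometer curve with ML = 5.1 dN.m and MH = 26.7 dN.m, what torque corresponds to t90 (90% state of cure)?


M90 = ML + 0.9 * (MH - ML)
M90 = 5.1 + 0.9 * (26.7 - 5.1)
M90 = 5.1 + 0.9 * 21.6
M90 = 24.54 dN.m

24.54 dN.m


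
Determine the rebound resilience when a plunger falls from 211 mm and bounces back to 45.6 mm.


Resilience = h_rebound / h_drop * 100
= 45.6 / 211 * 100
= 21.6%

21.6%


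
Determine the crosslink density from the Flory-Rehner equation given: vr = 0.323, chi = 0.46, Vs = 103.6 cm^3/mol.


ln(1 - vr) = ln(1 - 0.323) = -0.3901
Numerator = -((-0.3901) + 0.323 + 0.46 * 0.323^2) = 0.0191
Denominator = 103.6 * (0.323^(1/3) - 0.323/2) = 54.3508
nu = 0.0191 / 54.3508 = 3.5129e-04 mol/cm^3

3.5129e-04 mol/cm^3


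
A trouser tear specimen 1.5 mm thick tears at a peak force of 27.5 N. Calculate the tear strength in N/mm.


Tear strength = force / thickness
= 27.5 / 1.5
= 18.33 N/mm

18.33 N/mm


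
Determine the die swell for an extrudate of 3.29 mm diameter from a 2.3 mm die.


Die swell ratio = D_extrudate / D_die
= 3.29 / 2.3
= 1.43

Die swell = 1.43


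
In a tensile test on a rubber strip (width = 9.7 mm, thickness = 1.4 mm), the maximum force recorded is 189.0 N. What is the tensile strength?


Area = width * thickness = 9.7 * 1.4 = 13.58 mm^2
TS = force / area = 189.0 / 13.58 = 13.92 MPa

13.92 MPa


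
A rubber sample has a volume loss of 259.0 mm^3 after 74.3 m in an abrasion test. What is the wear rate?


Rate = volume_loss / distance
= 259.0 / 74.3
= 3.486 mm^3/m

3.486 mm^3/m


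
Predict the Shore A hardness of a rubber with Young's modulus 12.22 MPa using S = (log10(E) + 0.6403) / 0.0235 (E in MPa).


log10(E) = 0.0235*S - 0.6403  =>  S = (log10(E) + 0.6403) / 0.0235
log10(12.22) = 1.087071
S = (1.087071 + 0.6403) / 0.0235 = 1.727371 / 0.0235
S = 73.5

Shore A = 73.5


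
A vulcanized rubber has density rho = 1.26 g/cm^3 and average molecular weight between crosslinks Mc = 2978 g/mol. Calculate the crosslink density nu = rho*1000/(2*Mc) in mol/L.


nu = rho * 1000 / (2 * Mc)
nu = 1.26 * 1000 / (2 * 2978)
nu = 1260.0 / 5956
nu = 0.2116 mol/L

0.2116 mol/L


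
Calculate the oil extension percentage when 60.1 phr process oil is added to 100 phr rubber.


Oil % = oil / (100 + oil) * 100
= 60.1 / (100 + 60.1) * 100
= 60.1 / 160.1 * 100
= 37.54%

37.54%


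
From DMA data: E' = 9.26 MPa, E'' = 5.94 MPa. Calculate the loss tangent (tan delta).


tan delta = E'' / E'
= 5.94 / 9.26
= 0.6415

tan delta = 0.6415


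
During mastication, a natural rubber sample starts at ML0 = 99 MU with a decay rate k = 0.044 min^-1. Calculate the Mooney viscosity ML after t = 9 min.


ML = ML0 * exp(-k * t)
ML = 99 * exp(-0.044 * 9)
ML = 99 * 0.6730
ML = 66.63 MU

66.63 MU


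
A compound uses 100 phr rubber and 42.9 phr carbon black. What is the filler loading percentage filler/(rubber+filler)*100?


Filler % = filler / (rubber + filler) * 100
= 42.9 / (100 + 42.9) * 100
= 42.9 / 142.9 * 100
= 30.02%

30.02%


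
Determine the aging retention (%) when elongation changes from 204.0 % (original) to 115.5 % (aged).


Retention = aged / original * 100
= 115.5 / 204.0 * 100
= 56.6%

56.6%


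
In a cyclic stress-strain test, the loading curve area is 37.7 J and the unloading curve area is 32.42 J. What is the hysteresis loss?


Hysteresis loss = loading - unloading
= 37.7 - 32.42
= 5.28 J

5.28 J


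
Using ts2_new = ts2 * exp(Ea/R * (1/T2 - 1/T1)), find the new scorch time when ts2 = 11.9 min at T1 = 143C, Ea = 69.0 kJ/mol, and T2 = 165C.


Convert temperatures: T1 = 143 + 273.15 = 416.15 K, T2 = 165 + 273.15 = 438.15 K
ts2_new = 11.9 * exp(69000 / 8.314 * (1/438.15 - 1/416.15))
1/T2 - 1/T1 = -1.2066e-04
ts2_new = 4.37 min

4.37 min


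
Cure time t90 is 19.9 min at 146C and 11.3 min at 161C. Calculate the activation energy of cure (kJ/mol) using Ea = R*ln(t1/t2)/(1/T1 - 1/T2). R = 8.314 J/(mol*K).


T1 = 419.15 K, T2 = 434.15 K
1/T1 - 1/T2 = 8.2429e-05
ln(t1/t2) = ln(19.9/11.3) = 0.5659
Ea = 8.314 * 0.5659 / 8.2429e-05 = 57079.5817 J/mol
Ea = 57.08 kJ/mol

57.08 kJ/mol


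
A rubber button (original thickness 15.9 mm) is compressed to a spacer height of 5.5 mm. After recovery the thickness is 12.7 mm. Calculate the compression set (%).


CS = (t0 - recovered) / (t0 - ts) * 100
= (15.9 - 12.7) / (15.9 - 5.5) * 100
= 3.2 / 10.4 * 100
= 30.8%

30.8%


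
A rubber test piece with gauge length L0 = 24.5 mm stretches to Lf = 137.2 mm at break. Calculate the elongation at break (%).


Elongation = (Lf - L0) / L0 * 100
= (137.2 - 24.5) / 24.5 * 100
= 112.7 / 24.5 * 100
= 460.0%

460.0%


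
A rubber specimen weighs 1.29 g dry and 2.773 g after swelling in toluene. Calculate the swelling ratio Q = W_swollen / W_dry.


Q = W_swollen / W_dry
Q = 2.773 / 1.29
Q = 2.15

Q = 2.15


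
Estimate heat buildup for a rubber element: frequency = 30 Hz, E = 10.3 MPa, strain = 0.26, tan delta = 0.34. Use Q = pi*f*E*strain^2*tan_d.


Q = pi * f * E * strain^2 * tan_d
= pi * 30 * 10.3 * 0.26^2 * 0.34
= pi * 30 * 10.3 * 0.0676 * 0.34
= 22.3118

Q = 22.3118


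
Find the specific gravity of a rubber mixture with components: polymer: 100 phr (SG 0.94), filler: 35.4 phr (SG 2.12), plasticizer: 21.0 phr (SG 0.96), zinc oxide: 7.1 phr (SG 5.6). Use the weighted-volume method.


Sum of weights = 163.5
Volume contributions:
  polymer: 100/0.94 = 106.3830
  filler: 35.4/2.12 = 16.6981
  plasticizer: 21.0/0.96 = 21.8750
  zinc oxide: 7.1/5.6 = 1.2679
Sum of volumes = 146.2239
SG = 163.5 / 146.2239 = 1.118

SG = 1.118


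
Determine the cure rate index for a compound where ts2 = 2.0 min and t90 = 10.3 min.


CRI = 100 / (t90 - ts2)
= 100 / (10.3 - 2.0)
= 100 / 8.3
= 12.05 min^-1

12.05 min^-1


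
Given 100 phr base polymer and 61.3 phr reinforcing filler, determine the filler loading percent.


Filler % = filler / (rubber + filler) * 100
= 61.3 / (100 + 61.3) * 100
= 61.3 / 161.3 * 100
= 38.0%

38.0%


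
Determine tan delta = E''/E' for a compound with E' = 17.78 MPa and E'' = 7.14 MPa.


tan delta = E'' / E'
= 7.14 / 17.78
= 0.4016

tan delta = 0.4016


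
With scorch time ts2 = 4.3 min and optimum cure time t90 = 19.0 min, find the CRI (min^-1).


CRI = 100 / (t90 - ts2)
= 100 / (19.0 - 4.3)
= 100 / 14.7
= 6.8 min^-1

6.8 min^-1


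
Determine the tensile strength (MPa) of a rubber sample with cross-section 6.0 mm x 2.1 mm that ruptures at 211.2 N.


Area = width * thickness = 6.0 * 2.1 = 12.6 mm^2
TS = force / area = 211.2 / 12.6 = 16.76 MPa

16.76 MPa


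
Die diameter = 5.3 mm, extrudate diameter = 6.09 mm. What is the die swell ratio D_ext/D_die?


Die swell ratio = D_extrudate / D_die
= 6.09 / 5.3
= 1.149

Die swell = 1.149


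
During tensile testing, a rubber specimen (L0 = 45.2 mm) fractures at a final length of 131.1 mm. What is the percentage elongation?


Elongation = (Lf - L0) / L0 * 100
= (131.1 - 45.2) / 45.2 * 100
= 85.9 / 45.2 * 100
= 190.0%

190.0%


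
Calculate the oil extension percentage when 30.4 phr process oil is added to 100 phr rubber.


Oil % = oil / (100 + oil) * 100
= 30.4 / (100 + 30.4) * 100
= 30.4 / 130.4 * 100
= 23.31%

23.31%


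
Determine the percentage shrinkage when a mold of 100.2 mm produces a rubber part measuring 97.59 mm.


Shrinkage = (mold - part) / mold * 100
= (100.2 - 97.59) / 100.2 * 100
= 2.61 / 100.2 * 100
= 2.6%

2.6%


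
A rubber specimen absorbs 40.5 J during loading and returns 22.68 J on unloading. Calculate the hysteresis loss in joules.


Hysteresis loss = loading - unloading
= 40.5 - 22.68
= 17.82 J

17.82 J


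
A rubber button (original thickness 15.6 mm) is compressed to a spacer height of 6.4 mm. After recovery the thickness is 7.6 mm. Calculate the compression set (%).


CS = (t0 - recovered) / (t0 - ts) * 100
= (15.6 - 7.6) / (15.6 - 6.4) * 100
= 8.0 / 9.2 * 100
= 87.0%

87.0%


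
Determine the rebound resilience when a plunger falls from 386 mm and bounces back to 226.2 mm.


Resilience = h_rebound / h_drop * 100
= 226.2 / 386 * 100
= 58.6%

58.6%


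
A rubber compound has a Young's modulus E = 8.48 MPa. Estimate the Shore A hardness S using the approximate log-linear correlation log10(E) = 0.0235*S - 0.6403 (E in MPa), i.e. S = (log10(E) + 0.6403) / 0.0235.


log10(E) = 0.0235*S - 0.6403  =>  S = (log10(E) + 0.6403) / 0.0235
log10(8.48) = 0.928396
S = (0.928396 + 0.6403) / 0.0235 = 1.568696 / 0.0235
S = 66.8

Shore A = 66.8


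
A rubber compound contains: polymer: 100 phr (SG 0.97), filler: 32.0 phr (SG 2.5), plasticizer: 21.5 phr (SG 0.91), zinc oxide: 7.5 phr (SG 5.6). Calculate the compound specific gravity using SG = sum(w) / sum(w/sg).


Sum of weights = 161.0
Volume contributions:
  polymer: 100/0.97 = 103.0928
  filler: 32.0/2.5 = 12.8000
  plasticizer: 21.5/0.91 = 23.6264
  zinc oxide: 7.5/5.6 = 1.3393
Sum of volumes = 140.8584
SG = 161.0 / 140.8584 = 1.143

SG = 1.143


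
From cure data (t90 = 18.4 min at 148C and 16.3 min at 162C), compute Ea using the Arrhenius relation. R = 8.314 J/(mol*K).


T1 = 421.15 K, T2 = 435.15 K
1/T1 - 1/T2 = 7.6393e-05
ln(t1/t2) = ln(18.4/16.3) = 0.1212
Ea = 8.314 * 0.1212 / 7.6393e-05 = 13188.9020 J/mol
Ea = 13.19 kJ/mol

13.19 kJ/mol


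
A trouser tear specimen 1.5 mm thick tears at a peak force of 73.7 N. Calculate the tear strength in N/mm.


Tear strength = force / thickness
= 73.7 / 1.5
= 49.13 N/mm

49.13 N/mm


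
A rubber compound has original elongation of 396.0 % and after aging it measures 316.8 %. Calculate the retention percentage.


Retention = aged / original * 100
= 316.8 / 396.0 * 100
= 80.0%

80.0%


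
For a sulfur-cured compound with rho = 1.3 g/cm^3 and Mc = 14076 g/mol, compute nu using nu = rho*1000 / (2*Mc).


nu = rho * 1000 / (2 * Mc)
nu = 1.3 * 1000 / (2 * 14076)
nu = 1300.0 / 28152
nu = 0.0462 mol/L

0.0462 mol/L


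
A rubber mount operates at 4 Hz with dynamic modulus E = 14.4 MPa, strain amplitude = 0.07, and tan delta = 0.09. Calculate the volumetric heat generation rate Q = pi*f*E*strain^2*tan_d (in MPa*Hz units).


Q = pi * f * E * strain^2 * tan_d
= pi * 4 * 14.4 * 0.07^2 * 0.09
= pi * 4 * 14.4 * 0.0049 * 0.09
= 0.0798

Q = 0.0798


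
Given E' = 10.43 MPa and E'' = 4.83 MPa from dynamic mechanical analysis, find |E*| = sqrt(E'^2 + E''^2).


|E*| = sqrt(E'^2 + E''^2)
= sqrt(10.43^2 + 4.83^2)
= sqrt(108.7849 + 23.3289)
= 11.494 MPa

11.494 MPa


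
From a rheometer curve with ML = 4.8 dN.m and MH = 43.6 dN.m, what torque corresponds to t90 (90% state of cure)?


M90 = ML + 0.9 * (MH - ML)
M90 = 4.8 + 0.9 * (43.6 - 4.8)
M90 = 4.8 + 0.9 * 38.8
M90 = 39.72 dN.m

39.72 dN.m


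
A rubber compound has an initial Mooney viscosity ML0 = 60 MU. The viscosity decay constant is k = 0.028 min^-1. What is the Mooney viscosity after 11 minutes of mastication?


ML = ML0 * exp(-k * t)
ML = 60 * exp(-0.028 * 11)
ML = 60 * 0.7349
ML = 44.09 MU

44.09 MU


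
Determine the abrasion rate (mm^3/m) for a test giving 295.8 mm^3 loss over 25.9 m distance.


Rate = volume_loss / distance
= 295.8 / 25.9
= 11.421 mm^3/m

11.421 mm^3/m


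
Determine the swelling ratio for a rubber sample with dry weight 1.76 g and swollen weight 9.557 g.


Q = W_swollen / W_dry
Q = 9.557 / 1.76
Q = 5.43

Q = 5.43


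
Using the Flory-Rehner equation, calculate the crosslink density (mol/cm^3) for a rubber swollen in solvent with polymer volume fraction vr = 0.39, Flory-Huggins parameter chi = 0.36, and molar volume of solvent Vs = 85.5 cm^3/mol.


ln(1 - vr) = ln(1 - 0.39) = -0.4943
Numerator = -((-0.4943) + 0.39 + 0.36 * 0.39^2) = 0.0495
Denominator = 85.5 * (0.39^(1/3) - 0.39/2) = 45.7950
nu = 0.0495 / 45.7950 = 0.0011 mol/cm^3

0.0011 mol/cm^3


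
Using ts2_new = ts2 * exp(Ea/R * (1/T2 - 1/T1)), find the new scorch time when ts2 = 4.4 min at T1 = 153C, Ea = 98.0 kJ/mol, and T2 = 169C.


Convert temperatures: T1 = 153 + 273.15 = 426.15 K, T2 = 169 + 273.15 = 442.15 K
ts2_new = 4.4 * exp(98000 / 8.314 * (1/442.15 - 1/426.15))
1/T2 - 1/T1 = -8.4916e-05
ts2_new = 1.62 min

1.62 min
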